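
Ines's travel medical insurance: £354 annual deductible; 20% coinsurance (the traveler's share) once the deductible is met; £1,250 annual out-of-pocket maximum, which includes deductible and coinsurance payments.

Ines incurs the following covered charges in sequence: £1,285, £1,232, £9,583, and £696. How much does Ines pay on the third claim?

#1 (£1,285): deductible takes £354, £931 remains; traveler's 20% is £186.20. Traveler pays £540.20; OOP now £540.20.
#2 (£1,232): deductible met; 20% of £1,232 = £246.40. Traveler owes £246.40 (running OOP £786.60).
#3 (£9,583): 20% coinsurance on £9,583 = £1,916.60. Adding that to £786.60 gives £2,703.20, past the £1,250 cap; traveler pays only £1,250 − £786.60 = £463.40.

£463.40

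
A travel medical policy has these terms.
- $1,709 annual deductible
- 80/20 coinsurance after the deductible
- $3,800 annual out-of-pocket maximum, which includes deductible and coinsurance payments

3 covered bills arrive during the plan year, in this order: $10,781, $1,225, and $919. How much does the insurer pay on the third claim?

Claim 1 ($10,781): $1,709 to deductible, leaving $9,072; 20% of $9,072 = $1,814.40. Cost to traveler: $3,523.40. OOP to date $3,523.40. Insurer: $10,781 − $3,523.40 = $7,257.60.
Claim 2 ($1,225): deductible already satisfied, so traveler's share is 20% × $1,225 = $245. Cost to traveler: $245. OOP to date $3,768.40. Plan pays $1,225 − $245 = $980.
Claim 3 ($919): deductible already satisfied, so traveler's share is 20% × $919 = $183.80. That would push OOP to $3,952.20, over the $3,800 cap, so traveler pays $3,800 − $3,768.40 = $31.60. Insurer: $919 − $31.60 = $887.40.

$887.40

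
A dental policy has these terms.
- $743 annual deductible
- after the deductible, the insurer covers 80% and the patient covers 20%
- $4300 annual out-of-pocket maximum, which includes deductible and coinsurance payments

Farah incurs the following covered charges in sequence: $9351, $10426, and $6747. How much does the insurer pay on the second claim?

#1 ($9351): $743 to deductible, leaving $8608; coinsurance $8608 × 20% = $1721.60. Patient owes $2464.60 (running OOP $2464.60). Insurer: $9351 − $2464.60 = $6886.40.
#2 ($10426): deductible already satisfied, so patient's share is 20% × $10426 = $2085.20. That would push OOP to $4549.80, over the $4300 cap, so patient pays $4300 − $2464.60 = $1835.40. Plan pays $10426 − $1835.40 = $8590.60.

$8590.60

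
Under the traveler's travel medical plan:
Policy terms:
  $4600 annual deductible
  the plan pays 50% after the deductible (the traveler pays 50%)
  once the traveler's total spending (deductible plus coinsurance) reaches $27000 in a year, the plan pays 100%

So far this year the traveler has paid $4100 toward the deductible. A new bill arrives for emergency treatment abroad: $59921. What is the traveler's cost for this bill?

$4100 of the $4600 deductible is already met, leaving $500.
The remaining $59421 (= $59921 − $500) moves to coinsurance.
50% of $59421 = $29710.50 falls to the traveler.
Traveler responsibility before any cap: $500 + $29710.50 = $30210.50.
Year-to-date out-of-pocket would reach $4100 + $30210.50 = $34310.50, above the $27000 maximum, so the traveler pays only $27000 − $4100 = $22900.

$22900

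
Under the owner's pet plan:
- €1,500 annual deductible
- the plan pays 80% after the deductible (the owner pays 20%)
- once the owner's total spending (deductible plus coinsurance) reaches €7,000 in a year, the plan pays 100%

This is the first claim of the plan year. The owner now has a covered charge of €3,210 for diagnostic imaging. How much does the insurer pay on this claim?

€1,368

Deductible not yet touched, so the first €1,500 of the bill goes to the deductible.
After the €1,500 deductible portion, €3,210 − €1,500 = €1,710 is subject to coinsurance.
Owner's 20% share of €1,710 is €342.
That puts the owner's cost at €1,500 + €342 = €1,842 before any cap.
Total out-of-pocket so far would be €0 + €1,842 = €1,842, below the €7,000 cap — no reduction.
The insurer covers the remainder: €3,210 − €1,842 = €1,368.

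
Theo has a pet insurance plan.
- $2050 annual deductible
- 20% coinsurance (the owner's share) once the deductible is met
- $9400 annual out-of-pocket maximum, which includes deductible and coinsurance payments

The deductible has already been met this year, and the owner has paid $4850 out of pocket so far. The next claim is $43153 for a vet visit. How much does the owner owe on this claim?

With the deductible met, the entire $43153 is subject to coinsurance.
20% of $43153 = $8630.60 falls to the owner.
Adding $8630.60 to the $4850 already spent would give $13480.60, which exceeds the $9400 cap; the owner pays just $9400 − $4850 = $4550.

$4550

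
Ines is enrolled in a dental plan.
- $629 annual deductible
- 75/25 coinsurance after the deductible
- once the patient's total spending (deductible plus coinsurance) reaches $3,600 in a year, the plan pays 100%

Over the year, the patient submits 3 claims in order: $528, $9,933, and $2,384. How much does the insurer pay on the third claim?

$1,871

Claim 1 ($528): all of it applies to the deductible. Patient owes $528 (running OOP $528). Plan pays $528 − $528 = $0.
Claim 2 ($9,933): deductible takes $101, $9,832 remains; patient's 25% is $2,458. Cost to patient: $2,559. OOP to date $3,087. Plan pays $9,933 − $2,559 = $7,374.
Claim 3 ($2,384): deductible already satisfied, so patient's share is 25% × $2,384 = $596. That would push OOP to $3,683, over the $3,600 cap, so patient pays $3,600 − $3,087 = $513. Insurer: $2,384 − $513 = $1,871.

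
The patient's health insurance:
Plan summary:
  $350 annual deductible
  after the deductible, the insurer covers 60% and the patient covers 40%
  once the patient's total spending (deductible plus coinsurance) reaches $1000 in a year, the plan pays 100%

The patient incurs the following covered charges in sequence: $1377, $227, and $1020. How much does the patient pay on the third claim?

$148.40

Claim 1 ($1377): deductible takes $350, $1027 remains; coinsurance $1027 × 40% = $410.80. Cost to patient: $760.80. OOP to date $760.80.
Claim 2 ($227): deductible met; 40% of $227 = $90.80. Patient pays $90.80; OOP now $851.60.
Claim 3 ($1020): deductible met; 40% of $1020 = $408. OOP would hit $1259.60 > $1000, so the cap limits the patient to $1000 − $851.60 = $148.40.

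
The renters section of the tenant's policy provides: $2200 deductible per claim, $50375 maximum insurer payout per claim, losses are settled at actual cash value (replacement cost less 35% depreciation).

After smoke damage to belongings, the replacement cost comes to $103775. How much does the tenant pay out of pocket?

$53400

At 35% depreciation, ACV = $103775 − $36321.25 = $67453.75.
Less the $2200 deductible: $67453.75 − $2200 = $65253.75.
$65253.75 exceeds the $50375 limit, so the insurer pays the limit: $50375.
Tenant's share is the uncovered remainder: $103775 − $50375 = $53400.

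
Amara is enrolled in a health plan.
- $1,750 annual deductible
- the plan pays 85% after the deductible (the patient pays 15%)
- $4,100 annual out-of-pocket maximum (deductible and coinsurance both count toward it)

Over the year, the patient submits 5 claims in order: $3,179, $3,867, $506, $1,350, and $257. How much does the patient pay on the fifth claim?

$38.55

Claim 1 ($3,179): $1,750 to deductible, leaving $1,429; patient's 15% is $214.35. Patient owes $1,964.35 (running OOP $1,964.35).
Claim 2 ($3,867): deductible already satisfied, so patient's share is 15% × $3,867 = $580.05. Cost to patient: $580.05. OOP to date $2,544.40.
Claim 3 ($506): deductible met; 15% of $506 = $75.90. Patient pays $75.90; OOP now $2,620.30.
Claim 4 ($1,350): deductible met; 15% of $1,350 = $202.50. Patient owes $202.50 (running OOP $2,822.80).
Claim 5 ($257): deductible met; 15% of $257 = $38.55. Patient owes $38.55 (running OOP $2,861.35).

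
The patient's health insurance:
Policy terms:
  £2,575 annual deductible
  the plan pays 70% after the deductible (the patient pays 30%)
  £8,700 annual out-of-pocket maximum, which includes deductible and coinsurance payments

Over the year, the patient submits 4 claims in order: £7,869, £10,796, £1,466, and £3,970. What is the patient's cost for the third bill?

£439.80

Bill 1, £7,869: £2,575 to deductible, leaving £5,294; 30% of £5,294 = £1,588.20. Patient owes £4,163.20 (running OOP £4,163.20).
Bill 2, £10,796: deductible already satisfied, so patient's share is 30% × £10,796 = £3,238.80. Cost to patient: £3,238.80. OOP to date £7,402.
Bill 3, £1,466: deductible met; 30% of £1,466 = £439.80. Patient owes £439.80 (running OOP £7,841.80).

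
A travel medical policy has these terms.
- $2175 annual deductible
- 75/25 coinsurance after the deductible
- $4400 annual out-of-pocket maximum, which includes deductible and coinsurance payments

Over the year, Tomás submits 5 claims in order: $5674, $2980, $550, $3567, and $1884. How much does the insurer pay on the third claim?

$412.50

Claim 1 — $5674: $2175 finishes the deductible; $3499 goes to coinsurance; traveler's 25% is $874.75. Traveler pays $3049.75; OOP now $3049.75. Plan pays $5674 − $3049.75 = $2624.25.
Claim 2 — $2980: deductible already satisfied, so traveler's share is 25% × $2980 = $745. Cost to traveler: $745. OOP to date $3794.75. Plan pays $2980 − $745 = $2235.
Claim 3 — $550: deductible met; 25% of $550 = $137.50. Traveler pays $137.50; OOP now $3932.25. Insurer: $550 − $137.50 = $412.50.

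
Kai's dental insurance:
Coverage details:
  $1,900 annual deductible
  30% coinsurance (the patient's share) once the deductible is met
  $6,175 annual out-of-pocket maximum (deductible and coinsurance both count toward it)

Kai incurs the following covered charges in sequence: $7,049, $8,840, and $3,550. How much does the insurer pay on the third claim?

Claim 1 ($7,049): deductible takes $1,900, $5,149 remains; patient's 30% is $1,544.70. Patient owes $3,444.70 (running OOP $3,444.70). Insurer: $7,049 − $3,444.70 = $3,604.30.
Claim 2 ($8,840): deductible met; 30% of $8,840 = $2,652. Patient owes $2,652 (running OOP $6,096.70). Insurer: $8,840 − $2,652 = $6,188.
Claim 3 ($3,550): deductible met; 30% of $3,550 = $1,065. Adding that to $6,096.70 gives $7,161.70, past the $6,175 cap; patient pays only $6,175 − $6,096.70 = $78.30. Insurer: $3,550 − $78.30 = $3,471.70.

$3,471.70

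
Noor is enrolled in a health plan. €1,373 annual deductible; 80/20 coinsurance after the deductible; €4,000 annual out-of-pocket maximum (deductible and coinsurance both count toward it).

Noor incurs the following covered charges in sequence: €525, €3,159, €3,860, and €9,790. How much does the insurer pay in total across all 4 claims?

Claim 1 (€525): all of it applies to the deductible. Patient owes €525 (running OOP €525). Insurer: €525 − €525 = €0.
Claim 2 (€3,159): €848 finishes the deductible; €2,311 goes to coinsurance; coinsurance €2,311 × 20% = €462.20. Patient pays €1,310.20; OOP now €1,835.20. Insurer: €3,159 − €1,310.20 = €1,848.80.
Claim 3 (€3,860): deductible already satisfied, so patient's share is 20% × €3,860 = €772. Patient owes €772 (running OOP €2,607.20). Plan pays €3,860 − €772 = €3,088.
Claim 4 (€9,790): deductible met; 20% of €9,790 = €1,958. OOP would hit €4,565.20 > €4,000, so the cap limits the patient to €4,000 − €2,607.20 = €1,392.80. Plan pays €9,790 − €1,392.80 = €8,397.20.
Insurer total: €0 + €1,848.80 + €3,088 + €8,397.20 = €13,334.

€13,334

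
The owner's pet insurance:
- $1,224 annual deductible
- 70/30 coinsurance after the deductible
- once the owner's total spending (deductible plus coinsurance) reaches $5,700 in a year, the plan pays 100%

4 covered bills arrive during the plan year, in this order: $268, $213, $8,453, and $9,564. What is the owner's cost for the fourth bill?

$2,163

Bill 1, $268: entire amount goes to the deductible. Owner pays $268; OOP now $268.
Bill 2, $213: entire amount goes to the deductible. Cost to owner: $213. OOP to date $481.
Bill 3, $8,453: $743 to deductible, leaving $7,710; 30% of $7,710 = $2,313. Owner pays $3,056; OOP now $3,537.
Bill 4, $9,564: 30% coinsurance on $9,564 = $2,869.20. OOP would hit $6,406.20 > $5,700, so the cap limits the owner to $5,700 − $3,537 = $2,163.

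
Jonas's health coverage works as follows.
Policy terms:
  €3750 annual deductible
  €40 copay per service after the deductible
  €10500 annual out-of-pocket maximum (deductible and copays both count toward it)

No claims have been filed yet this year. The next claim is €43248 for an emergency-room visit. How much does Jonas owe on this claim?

The full €3750 deductible is still open; €3750 of this bill applies to it.
After the €3750 deductible portion, €43248 − €3750 = €39498 is subject to the copay.
Copay on this service: €40.
So the patient owes €3750 + €40 = €3790 before any cap.
Total out-of-pocket so far would be €0 + €3790 = €3790, below the €10500 cap — no reduction.

€3790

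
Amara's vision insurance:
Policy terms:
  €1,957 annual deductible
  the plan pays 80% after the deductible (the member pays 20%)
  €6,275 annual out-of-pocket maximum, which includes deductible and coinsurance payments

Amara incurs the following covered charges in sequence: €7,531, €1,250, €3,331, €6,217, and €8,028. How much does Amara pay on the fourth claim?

€1,243.40

Claim 1 — €7,531: deductible takes €1,957, €5,574 remains; 20% of €5,574 = €1,114.80. Member pays €3,071.80; OOP now €3,071.80.
Claim 2 — €1,250: 20% coinsurance on €1,250 = €250. Cost to member: €250. OOP to date €3,321.80.
Claim 3 — €3,331: deductible met; 20% of €3,331 = €666.20. Member owes €666.20 (running OOP €3,988).
Claim 4 — €6,217: 20% coinsurance on €6,217 = €1,243.40. Member pays €1,243.40; OOP now €5,231.40.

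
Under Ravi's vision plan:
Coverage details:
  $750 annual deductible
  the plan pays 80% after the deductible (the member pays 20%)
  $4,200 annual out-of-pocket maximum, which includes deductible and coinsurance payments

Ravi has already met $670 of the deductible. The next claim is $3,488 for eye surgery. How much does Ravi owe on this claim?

$761.60

$670 of the $750 deductible is already met, leaving $80.
After the $80 deductible portion, $3,488 − $80 = $3,408 is subject to coinsurance.
20% of $3,408 = $681.60 falls to the member.
So the member owes $80 + $681.60 = $761.60 before any cap.
Year-to-date out-of-pocket becomes $670 + $761.60 = $1,431.60, still under the $4,200 maximum, so no cap applies.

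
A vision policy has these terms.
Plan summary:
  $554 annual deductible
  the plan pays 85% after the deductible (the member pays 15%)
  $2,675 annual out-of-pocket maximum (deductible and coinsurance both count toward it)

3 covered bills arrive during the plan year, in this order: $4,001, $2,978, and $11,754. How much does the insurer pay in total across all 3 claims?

$16,058

Claim 1 — $4,001: deductible takes $554, $3,447 remains; member's 15% is $517.05. Member owes $1,071.05 (running OOP $1,071.05). Plan pays $4,001 − $1,071.05 = $2,929.95.
Claim 2 — $2,978: 15% coinsurance on $2,978 = $446.70. Member pays $446.70; OOP now $1,517.75. Insurer: $2,978 − $446.70 = $2,531.30.
Claim 3 — $11,754: deductible already satisfied, so member's share is 15% × $11,754 = $1,763.10. That would push OOP to $3,280.85, over the $2,675 cap, so member pays $2,675 − $1,517.75 = $1,157.25. Plan pays $11,754 − $1,157.25 = $10,596.75.
Insurer total = bills − member's total = $18,733 − $2,675 = $16,058.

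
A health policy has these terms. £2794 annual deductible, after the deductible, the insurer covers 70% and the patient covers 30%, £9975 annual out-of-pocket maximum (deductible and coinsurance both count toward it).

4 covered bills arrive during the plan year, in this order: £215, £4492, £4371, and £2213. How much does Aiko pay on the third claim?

Bill 1, £215: entire amount goes to the deductible. Patient owes £215 (running OOP £215).
Bill 2, £4492: £2579 to deductible, leaving £1913; 30% of £1913 = £573.90. Patient owes £3152.90 (running OOP £3367.90).
Bill 3, £4371: deductible met; 30% of £4371 = £1311.30. Cost to patient: £1311.30. OOP to date £4679.20.

£1311.30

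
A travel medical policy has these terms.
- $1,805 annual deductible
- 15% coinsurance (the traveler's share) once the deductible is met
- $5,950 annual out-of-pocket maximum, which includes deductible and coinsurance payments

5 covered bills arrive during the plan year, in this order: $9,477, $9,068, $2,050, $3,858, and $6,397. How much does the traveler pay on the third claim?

Claim 1 ($9,477): $1,805 finishes the deductible; $7,672 goes to coinsurance; 15% of $7,672 = $1,150.80. Cost to traveler: $2,955.80. OOP to date $2,955.80.
Claim 2 ($9,068): 15% coinsurance on $9,068 = $1,360.20. Traveler owes $1,360.20 (running OOP $4,316).
Claim 3 ($2,050): deductible already satisfied, so traveler's share is 15% × $2,050 = $307.50. Cost to traveler: $307.50. OOP to date $4,623.50.

$307.50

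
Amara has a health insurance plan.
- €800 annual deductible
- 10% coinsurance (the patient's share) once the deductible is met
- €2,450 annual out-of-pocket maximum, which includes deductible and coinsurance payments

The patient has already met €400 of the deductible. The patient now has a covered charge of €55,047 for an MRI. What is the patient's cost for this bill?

Remaining deductible: €800 − €400 = €400.
The remaining €54,647 (= €55,047 − €400) moves to coinsurance.
Patient's 10% share of €54,647 is €5,464.70.
Patient responsibility before any cap: €400 + €5,464.70 = €5,864.70.
That would bring total out-of-pocket to €6,264.70, past the €2,450 cap. The patient is capped at €2,450 − €400 = €2,050 on this claim.

€2,050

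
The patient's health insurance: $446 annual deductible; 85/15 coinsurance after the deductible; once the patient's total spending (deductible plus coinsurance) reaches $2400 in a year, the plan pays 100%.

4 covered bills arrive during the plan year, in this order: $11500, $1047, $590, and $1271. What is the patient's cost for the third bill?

#1 ($11500): deductible takes $446, $11054 remains; patient's 15% is $1658.10. Cost to patient: $2104.10. OOP to date $2104.10.
#2 ($1047): deductible met; 15% of $1047 = $157.05. Cost to patient: $157.05. OOP to date $2261.15.
#3 ($590): deductible already satisfied, so patient's share is 15% × $590 = $88.50. Patient pays $88.50; OOP now $2349.65.

$88.50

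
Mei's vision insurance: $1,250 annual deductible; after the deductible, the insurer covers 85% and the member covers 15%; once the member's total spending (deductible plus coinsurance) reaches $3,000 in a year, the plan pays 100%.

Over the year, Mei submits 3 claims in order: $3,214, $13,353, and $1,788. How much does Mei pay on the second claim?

#1 ($3,214): deductible takes $1,250, $1,964 remains; coinsurance $1,964 × 15% = $294.60. Cost to member: $1,544.60. OOP to date $1,544.60.
#2 ($13,353): deductible met; 15% of $13,353 = $2,002.95. OOP would hit $3,547.55 > $3,000, so the cap limits the member to $3,000 − $1,544.60 = $1,455.40.

$1,455.40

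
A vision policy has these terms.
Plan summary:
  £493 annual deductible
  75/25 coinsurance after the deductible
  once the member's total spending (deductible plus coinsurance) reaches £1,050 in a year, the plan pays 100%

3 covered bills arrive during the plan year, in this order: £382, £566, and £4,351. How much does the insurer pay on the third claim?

£3,907.75

#1 (£382): fully absorbed by the deductible. Member owes £382 (running OOP £382). Plan pays £382 − £382 = £0.
#2 (£566): deductible takes £111, £455 remains; coinsurance £455 × 25% = £113.75. Member pays £224.75; OOP now £606.75. Insurer: £566 − £224.75 = £341.25.
#3 (£4,351): deductible met; 25% of £4,351 = £1,087.75. That would push OOP to £1,694.50, over the £1,050 cap, so member pays £1,050 − £606.75 = £443.25. Plan pays £4,351 − £443.25 = £3,907.75.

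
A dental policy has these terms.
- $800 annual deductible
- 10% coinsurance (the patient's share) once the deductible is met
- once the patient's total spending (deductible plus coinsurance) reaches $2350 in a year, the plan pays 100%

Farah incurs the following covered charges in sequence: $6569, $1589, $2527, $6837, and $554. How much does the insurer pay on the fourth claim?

Claim 1 — $6569: $800 finishes the deductible; $5769 goes to coinsurance; 10% of $5769 = $576.90. Patient pays $1376.90; OOP now $1376.90. Plan pays $6569 − $1376.90 = $5192.10.
Claim 2 — $1589: deductible already satisfied, so patient's share is 10% × $1589 = $158.90. Patient owes $158.90 (running OOP $1535.80). Insurer: $1589 − $158.90 = $1430.10.
Claim 3 — $2527: 10% coinsurance on $2527 = $252.70. Patient pays $252.70; OOP now $1788.50. Plan pays $2527 − $252.70 = $2274.30.
Claim 4 — $6837: deductible already satisfied, so patient's share is 10% × $6837 = $683.70. OOP would hit $2472.20 > $2350, so the cap limits the patient to $2350 − $1788.50 = $561.50. Plan pays $6837 − $561.50 = $6275.50.

$6275.50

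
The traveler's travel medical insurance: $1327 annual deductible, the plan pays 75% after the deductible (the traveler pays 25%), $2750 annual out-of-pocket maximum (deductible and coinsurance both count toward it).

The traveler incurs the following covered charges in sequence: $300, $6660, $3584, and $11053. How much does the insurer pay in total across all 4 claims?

$18847

Bill 1, $300: entire amount goes to the deductible. Traveler owes $300 (running OOP $300). Plan pays $300 − $300 = $0.
Bill 2, $6660: $1027 to deductible, leaving $5633; coinsurance $5633 × 25% = $1408.25. Traveler pays $2435.25; OOP now $2735.25. Insurer: $6660 − $2435.25 = $4224.75.
Bill 3, $3584: deductible already satisfied, so traveler's share is 25% × $3584 = $896. OOP would hit $3631.25 > $2750, so the cap limits the traveler to $2750 − $2735.25 = $14.75. Insurer: $3584 − $14.75 = $3569.25.
Bill 4, $11053: 25% coinsurance on $11053 = $2763.25. That would push OOP to $5513.25, over the $2750 cap, so traveler pays $2750 − $2750 = $0. Insurer: $11053 − $0 = $11053.
Insurer total: $0 + $4224.75 + $3569.25 + $11053 = $18847.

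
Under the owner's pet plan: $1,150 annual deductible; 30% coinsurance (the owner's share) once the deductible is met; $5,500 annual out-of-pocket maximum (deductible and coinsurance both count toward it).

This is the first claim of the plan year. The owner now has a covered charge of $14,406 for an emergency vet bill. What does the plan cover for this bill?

The full $1,150 deductible is still open; $1,150 of this bill applies to it.
After the $1,150 deductible portion, $14,406 − $1,150 = $13,256 is subject to coinsurance.
Owner's 30% share of $13,256 is $3,976.80.
So the owner owes $1,150 + $3,976.80 = $5,126.80 before any cap.
Cumulative spending $0 + $5,126.80 = $5,126.80 stays under the $5,500 maximum.
Insurer pays the balance: $14,406 − $5,126.80 = $9,279.20.

$9,279.20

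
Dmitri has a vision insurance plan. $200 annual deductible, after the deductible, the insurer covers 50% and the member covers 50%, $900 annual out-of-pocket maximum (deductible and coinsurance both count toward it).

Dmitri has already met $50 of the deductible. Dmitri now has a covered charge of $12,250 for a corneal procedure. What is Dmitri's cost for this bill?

$50 of the $200 deductible is already met, leaving $150.
That leaves $12,250 − $150 = $12,100 for coinsurance.
Member's 50% share of $12,100 is $6,050.
Member responsibility before any cap: $150 + $6,050 = $6,200.
Year-to-date out-of-pocket would reach $50 + $6,200 = $6,250, above the $900 maximum, so the member pays only $900 − $50 = $850.

$850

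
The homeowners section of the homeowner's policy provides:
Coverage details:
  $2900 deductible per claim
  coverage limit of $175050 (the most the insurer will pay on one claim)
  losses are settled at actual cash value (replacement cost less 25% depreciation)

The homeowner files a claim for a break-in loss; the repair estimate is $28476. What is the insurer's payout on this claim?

$18457

Depreciate 25%: the covered value is $28476 × 0.75 = $21357.
After the deductible, $21357 − $2900 = $18457 remains.
$18457 ≤ $175050, so the limit doesn't bind; insurer pays $18457.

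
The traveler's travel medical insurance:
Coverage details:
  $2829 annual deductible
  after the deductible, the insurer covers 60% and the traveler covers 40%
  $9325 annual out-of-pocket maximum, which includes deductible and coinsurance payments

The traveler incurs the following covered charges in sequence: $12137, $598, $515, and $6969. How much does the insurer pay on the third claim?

#1 ($12137): $2829 finishes the deductible; $9308 goes to coinsurance; coinsurance $9308 × 40% = $3723.20. Traveler pays $6552.20; OOP now $6552.20. Plan pays $12137 − $6552.20 = $5584.80.
#2 ($598): 40% coinsurance on $598 = $239.20. Cost to traveler: $239.20. OOP to date $6791.40. Insurer: $598 − $239.20 = $358.80.
#3 ($515): deductible met; 40% of $515 = $206. Cost to traveler: $206. OOP to date $6997.40. Insurer: $515 − $206 = $309.

$309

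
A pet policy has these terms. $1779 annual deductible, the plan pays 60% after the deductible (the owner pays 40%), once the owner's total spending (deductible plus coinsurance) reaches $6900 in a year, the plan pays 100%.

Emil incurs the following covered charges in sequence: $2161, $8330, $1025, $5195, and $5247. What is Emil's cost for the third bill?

$410

Claim 1 ($2161): deductible takes $1779, $382 remains; coinsurance $382 × 40% = $152.80. Cost to owner: $1931.80. OOP to date $1931.80.
Claim 2 ($8330): 40% coinsurance on $8330 = $3332. Owner owes $3332 (running OOP $5263.80).
Claim 3 ($1025): deductible met; 40% of $1025 = $410. Owner owes $410 (running OOP $5673.80).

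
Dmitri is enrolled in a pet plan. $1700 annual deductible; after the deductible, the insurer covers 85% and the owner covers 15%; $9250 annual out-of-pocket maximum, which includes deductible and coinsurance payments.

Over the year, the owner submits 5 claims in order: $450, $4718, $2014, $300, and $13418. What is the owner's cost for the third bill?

$302.10

Claim 1 — $450: fully absorbed by the deductible. Owner pays $450; OOP now $450.
Claim 2 — $4718: $1250 finishes the deductible; $3468 goes to coinsurance; owner's 15% is $520.20. Owner owes $1770.20 (running OOP $2220.20).
Claim 3 — $2014: 15% coinsurance on $2014 = $302.10. Cost to owner: $302.10. OOP to date $2522.30.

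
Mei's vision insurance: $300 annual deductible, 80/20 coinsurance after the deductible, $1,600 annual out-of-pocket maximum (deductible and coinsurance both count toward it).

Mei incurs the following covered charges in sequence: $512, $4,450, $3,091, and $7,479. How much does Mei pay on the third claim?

Claim 1 ($512): $300 finishes the deductible; $212 goes to coinsurance; 20% of $212 = $42.40. Member pays $342.40; OOP now $342.40.
Claim 2 ($4,450): 20% coinsurance on $4,450 = $890. Member owes $890 (running OOP $1,232.40).
Claim 3 ($3,091): deductible met; 20% of $3,091 = $618.20. OOP would hit $1,850.60 > $1,600, so the cap limits the member to $1,600 − $1,232.40 = $367.60.

$367.60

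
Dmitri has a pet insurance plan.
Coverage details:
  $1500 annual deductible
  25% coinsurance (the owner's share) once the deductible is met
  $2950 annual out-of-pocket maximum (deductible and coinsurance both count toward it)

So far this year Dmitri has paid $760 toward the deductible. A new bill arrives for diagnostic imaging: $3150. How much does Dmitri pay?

Deductible still to meet: $1500 − $760 = $740.
After the $740 deductible portion, $3150 − $740 = $2410 is subject to coinsurance.
25% of $2410 = $602.50 falls to the owner.
Owner responsibility before any cap: $740 + $602.50 = $1342.50.
Year-to-date out-of-pocket becomes $760 + $1342.50 = $2102.50, still under the $2950 maximum, so no cap applies.

$1342.50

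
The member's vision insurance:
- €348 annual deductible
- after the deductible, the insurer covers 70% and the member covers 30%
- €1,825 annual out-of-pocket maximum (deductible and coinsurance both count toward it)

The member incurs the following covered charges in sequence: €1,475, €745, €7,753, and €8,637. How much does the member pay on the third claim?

Claim 1 (€1,475): €348 finishes the deductible; €1,127 goes to coinsurance; member's 30% is €338.10. Member pays €686.10; OOP now €686.10.
Claim 2 (€745): deductible met; 30% of €745 = €223.50. Member owes €223.50 (running OOP €909.60).
Claim 3 (€7,753): deductible met; 30% of €7,753 = €2,325.90. That would push OOP to €3,235.50, over the €1,825 cap, so member pays €1,825 − €909.60 = €915.40.

€915.40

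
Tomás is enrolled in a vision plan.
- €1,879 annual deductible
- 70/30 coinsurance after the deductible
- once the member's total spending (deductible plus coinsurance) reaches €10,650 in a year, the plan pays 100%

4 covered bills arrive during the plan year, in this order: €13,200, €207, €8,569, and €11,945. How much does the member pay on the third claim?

Claim 1 — €13,200: deductible takes €1,879, €11,321 remains; 30% of €11,321 = €3,396.30. Member owes €5,275.30 (running OOP €5,275.30).
Claim 2 — €207: deductible met; 30% of €207 = €62.10. Member pays €62.10; OOP now €5,337.40.
Claim 3 — €8,569: deductible met; 30% of €8,569 = €2,570.70. Member owes €2,570.70 (running OOP €7,908.10).

€2,570.70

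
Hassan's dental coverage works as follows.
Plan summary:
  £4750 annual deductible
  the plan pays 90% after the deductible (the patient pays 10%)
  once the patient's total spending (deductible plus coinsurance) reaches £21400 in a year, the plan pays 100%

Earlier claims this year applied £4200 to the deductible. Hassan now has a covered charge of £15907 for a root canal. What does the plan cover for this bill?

Deductible still to meet: £4750 − £4200 = £550.
After the £550 deductible portion, £15907 − £550 = £15357 is subject to coinsurance.
Coinsurance: £15357 × 10% = £1535.70.
That puts the patient's cost at £550 + £1535.70 = £2085.70 before any cap.
Year-to-date out-of-pocket becomes £4200 + £2085.70 = £6285.70, still under the £21400 maximum, so no cap applies.
Insurer pays the balance: £15907 − £2085.70 = £13821.30.

£13821.30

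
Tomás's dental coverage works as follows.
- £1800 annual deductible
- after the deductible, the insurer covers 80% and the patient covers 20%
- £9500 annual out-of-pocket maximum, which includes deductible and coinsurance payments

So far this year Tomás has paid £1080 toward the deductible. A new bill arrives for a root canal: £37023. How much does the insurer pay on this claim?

£29042.40

Remaining deductible: £1800 − £1080 = £720.
The remaining £36303 (= £37023 − £720) moves to coinsurance.
Coinsurance: £36303 × 20% = £7260.60.
That puts the patient's cost at £720 + £7260.60 = £7980.60 before any cap.
Cumulative spending £1080 + £7980.60 = £9060.60 stays under the £9500 maximum.
The plan picks up £37023 − £7980.60 = £29042.40.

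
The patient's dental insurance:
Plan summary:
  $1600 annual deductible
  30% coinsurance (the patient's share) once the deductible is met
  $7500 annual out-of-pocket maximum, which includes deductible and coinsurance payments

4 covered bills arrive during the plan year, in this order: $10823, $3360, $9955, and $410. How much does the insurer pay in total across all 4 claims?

Claim 1 — $10823: $1600 finishes the deductible; $9223 goes to coinsurance; patient's 30% is $2766.90. Patient pays $4366.90; OOP now $4366.90. Plan pays $10823 − $4366.90 = $6456.10.
Claim 2 — $3360: 30% coinsurance on $3360 = $1008. Patient owes $1008 (running OOP $5374.90). Plan pays $3360 − $1008 = $2352.
Claim 3 — $9955: 30% coinsurance on $9955 = $2986.50. OOP would hit $8361.40 > $7500, so the cap limits the patient to $7500 − $5374.90 = $2125.10. Plan pays $9955 − $2125.10 = $7829.90.
Claim 4 — $410: deductible already satisfied, so patient's share is 30% × $410 = $123. That would push OOP to $7623, over the $7500 cap, so patient pays $7500 − $7500 = $0. Insurer: $410 − $0 = $410.
Insurer total = bills − patient's total = $24548 − $7500 = $17048.

$17048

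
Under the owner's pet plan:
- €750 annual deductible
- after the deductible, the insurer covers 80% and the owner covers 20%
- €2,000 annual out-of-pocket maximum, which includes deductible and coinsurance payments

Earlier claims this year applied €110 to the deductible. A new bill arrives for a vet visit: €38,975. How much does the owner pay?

€1,890

€110 of the €750 deductible is already met, leaving €640.
That leaves €38,975 − €640 = €38,335 for coinsurance.
Coinsurance: €38,335 × 20% = €7,667.
So the owner owes €640 + €7,667 = €8,307 before any cap.
That would bring total out-of-pocket to €8,417, past the €2,000 cap. The owner is capped at €2,000 − €110 = €1,890 on this claim.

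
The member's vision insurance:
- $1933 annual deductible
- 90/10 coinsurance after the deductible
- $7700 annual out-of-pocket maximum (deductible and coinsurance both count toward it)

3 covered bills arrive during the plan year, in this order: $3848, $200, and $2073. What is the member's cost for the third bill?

$207.30

Bill 1, $3848: deductible takes $1933, $1915 remains; 10% of $1915 = $191.50. Member owes $2124.50 (running OOP $2124.50).
Bill 2, $200: deductible met; 10% of $200 = $20. Member pays $20; OOP now $2144.50.
Bill 3, $2073: deductible met; 10% of $2073 = $207.30. Member pays $207.30; OOP now $2351.80.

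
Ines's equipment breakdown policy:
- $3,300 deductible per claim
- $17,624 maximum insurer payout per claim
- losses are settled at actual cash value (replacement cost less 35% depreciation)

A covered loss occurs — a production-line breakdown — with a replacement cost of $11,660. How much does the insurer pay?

$4,279

At 35% depreciation, ACV = $11,660 − $4,081 = $7,579.
Less the $3,300 deductible: $7,579 − $3,300 = $4,279.
$4,279 is within the $17,624 limit, so the insurer pays $4,279.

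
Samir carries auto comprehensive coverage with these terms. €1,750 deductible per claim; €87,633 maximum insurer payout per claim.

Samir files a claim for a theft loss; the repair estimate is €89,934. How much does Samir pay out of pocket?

€2,301

Subtract the deductible: €89,934 − €1,750 = €88,184.
Since €88,184 > €87,633, the payout is capped at €87,633.
The policyholder bears the rest of the original loss: €89,934 − €87,633 = €2,301.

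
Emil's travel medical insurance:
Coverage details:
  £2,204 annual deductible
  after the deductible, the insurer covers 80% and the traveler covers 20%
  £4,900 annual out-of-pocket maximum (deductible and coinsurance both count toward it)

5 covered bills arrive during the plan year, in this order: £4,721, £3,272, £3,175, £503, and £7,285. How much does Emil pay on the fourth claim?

#1 (£4,721): deductible takes £2,204, £2,517 remains; traveler's 20% is £503.40. Traveler pays £2,707.40; OOP now £2,707.40.
#2 (£3,272): 20% coinsurance on £3,272 = £654.40. Traveler pays £654.40; OOP now £3,361.80.
#3 (£3,175): deductible already satisfied, so traveler's share is 20% × £3,175 = £635. Traveler pays £635; OOP now £3,996.80.
#4 (£503): deductible met; 20% of £503 = £100.60. Traveler pays £100.60; OOP now £4,097.40.

£100.60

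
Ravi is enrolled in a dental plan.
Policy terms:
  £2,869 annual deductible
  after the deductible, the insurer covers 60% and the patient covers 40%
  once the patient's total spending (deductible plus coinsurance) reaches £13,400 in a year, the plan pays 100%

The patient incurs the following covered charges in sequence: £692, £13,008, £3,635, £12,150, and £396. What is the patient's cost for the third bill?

£1,454

Claim 1 — £692: all of it applies to the deductible. Patient owes £692 (running OOP £692).
Claim 2 — £13,008: £2,177 finishes the deductible; £10,831 goes to coinsurance; 40% of £10,831 = £4,332.40. Cost to patient: £6,509.40. OOP to date £7,201.40.
Claim 3 — £3,635: deductible already satisfied, so patient's share is 40% × £3,635 = £1,454. Patient pays £1,454; OOP now £8,655.40.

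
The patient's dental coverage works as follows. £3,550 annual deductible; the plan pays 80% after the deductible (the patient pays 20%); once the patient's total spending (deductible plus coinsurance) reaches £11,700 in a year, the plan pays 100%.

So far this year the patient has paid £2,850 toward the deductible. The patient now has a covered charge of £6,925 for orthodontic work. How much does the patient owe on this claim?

£1,945

£2,850 of the £3,550 deductible is already met, leaving £700.
That leaves £6,925 − £700 = £6,225 for coinsurance.
Coinsurance: £6,225 × 20% = £1,245.
So the patient owes £700 + £1,245 = £1,945 before any cap.
Cumulative spending £2,850 + £1,945 = £4,795 stays under the £11,700 maximum.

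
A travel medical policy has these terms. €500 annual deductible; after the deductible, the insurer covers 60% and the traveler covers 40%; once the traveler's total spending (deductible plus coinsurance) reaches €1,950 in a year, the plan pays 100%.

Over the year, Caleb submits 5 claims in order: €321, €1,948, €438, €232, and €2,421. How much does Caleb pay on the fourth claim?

Claim 1 (€321): fully absorbed by the deductible. Traveler pays €321; OOP now €321.
Claim 2 (€1,948): €179 finishes the deductible; €1,769 goes to coinsurance; coinsurance €1,769 × 40% = €707.60. Cost to traveler: €886.60. OOP to date €1,207.60.
Claim 3 (€438): deductible already satisfied, so traveler's share is 40% × €438 = €175.20. Traveler owes €175.20 (running OOP €1,382.80).
Claim 4 (€232): deductible met; 40% of €232 = €92.80. Traveler pays €92.80; OOP now €1,475.60.

€92.80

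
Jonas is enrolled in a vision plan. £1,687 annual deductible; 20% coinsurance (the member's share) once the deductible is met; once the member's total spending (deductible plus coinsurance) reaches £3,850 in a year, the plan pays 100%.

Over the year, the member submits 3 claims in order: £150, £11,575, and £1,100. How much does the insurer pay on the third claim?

Claim 1 (£150): fully absorbed by the deductible. Cost to member: £150. OOP to date £150. Plan pays £150 − £150 = £0.
Claim 2 (£11,575): £1,537 finishes the deductible; £10,038 goes to coinsurance; 20% of £10,038 = £2,007.60. Member pays £3,544.60; OOP now £3,694.60. Plan pays £11,575 − £3,544.60 = £8,030.40.
Claim 3 (£1,100): deductible already satisfied, so member's share is 20% × £1,100 = £220. Adding that to £3,694.60 gives £3,914.60, past the £3,850 cap; member pays only £3,850 − £3,694.60 = £155.40. Plan pays £1,100 − £155.40 = £944.60.

£944.60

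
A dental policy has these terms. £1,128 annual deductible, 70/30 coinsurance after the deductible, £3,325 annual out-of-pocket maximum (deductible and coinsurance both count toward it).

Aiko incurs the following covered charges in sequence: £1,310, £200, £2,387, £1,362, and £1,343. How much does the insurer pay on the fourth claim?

£953.40

Bill 1, £1,310: £1,128 finishes the deductible; £182 goes to coinsurance; coinsurance £182 × 30% = £54.60. Patient owes £1,182.60 (running OOP £1,182.60). Insurer: £1,310 − £1,182.60 = £127.40.
Bill 2, £200: deductible met; 30% of £200 = £60. Cost to patient: £60. OOP to date £1,242.60. Plan pays £200 − £60 = £140.
Bill 3, £2,387: deductible met; 30% of £2,387 = £716.10. Patient owes £716.10 (running OOP £1,958.70). Plan pays £2,387 − £716.10 = £1,670.90.
Bill 4, £1,362: deductible already satisfied, so patient's share is 30% × £1,362 = £408.60. Cost to patient: £408.60. OOP to date £2,367.30. Plan pays £1,362 − £408.60 = £953.40.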